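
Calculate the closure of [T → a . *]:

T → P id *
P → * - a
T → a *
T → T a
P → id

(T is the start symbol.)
To compute CLOSURE, for each item [A → α.Bβ] where B is a non-terminal, add [B → .γ] for all productions B → γ; repeat for the newly added items until nothing changes.

Start with: [T → a . *]
The dot precedes the terminal '*', so nothing is added.

CLOSURE = { [T → a . *] }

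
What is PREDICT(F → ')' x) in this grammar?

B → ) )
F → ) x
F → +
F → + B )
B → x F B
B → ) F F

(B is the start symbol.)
PREDICT(F → ')' x) = (FIRST(RHS) \ {ε}) ∪ (FOLLOW(F) if ε ∈ FIRST(RHS), i.e. RHS ⇒* ε)
FIRST(')' x) = { ')' }
ε ∉ FIRST(')' x), so FOLLOW(F) is not added.
PREDICT(F → ')' x) = { ')' }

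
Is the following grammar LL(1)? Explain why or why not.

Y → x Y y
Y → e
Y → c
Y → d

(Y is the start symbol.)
Yes, the grammar is LL(1).

A grammar is LL(1) if for each non-terminal N with multiple productions, the predict sets of those productions are pairwise disjoint, where PREDICT(N → α) = (FIRST(α) \ {ε}) ∪ (FOLLOW(N) if α ⇒* ε).

For Y:
  PREDICT(Y → x Y y) = { 'x' }
  PREDICT(Y → e) = { 'e' }
  PREDICT(Y → c) = { 'c' }
  PREDICT(Y → d) = { 'd' }

All predict sets are disjoint. The grammar IS LL(1).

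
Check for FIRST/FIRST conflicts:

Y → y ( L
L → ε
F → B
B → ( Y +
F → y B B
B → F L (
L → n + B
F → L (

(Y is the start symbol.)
A FIRST/FIRST conflict occurs when two productions N → α and N → β for the same non-terminal have FIRST(α) ∩ FIRST(β) ≠ ∅ (with ε ∈ FIRST of a nullable right-hand side, so two nullable alternatives also conflict).

FIRST sets of the non-terminals at (or reachable through a nullable prefix from) the front of some alternative:
  FIRST(B) = { '(', 'n', 'y' }
  FIRST(L) = { 'n', ε }
  FIRST(F) = { '(', 'n', 'y' }

Productions for L:
  L → ε: FIRST = { ε }
  L → n + B: FIRST = { 'n' }
Productions for F:
  F → B: FIRST = { '(', 'n', 'y' }
  F → y B B: FIRST = { 'y' }
  F → L (: FIRST = { '(', 'n' }
Productions for B:
  B → ( Y +: FIRST = { '(' }
  B → F L (: FIRST = { '(', 'n', 'y' }
Y has only one production, so no FIRST/FIRST conflict is possible there.

Conflict for F: F → B and F → y B B
  Overlap: { 'y' }
Conflict for F: F → B and F → L (
  Overlap: { '(', 'n' }
Conflict for B: B → ( Y + and B → F L (
  Overlap: { '(' }

Answer: Yes. F → B / F → y B B on { 'y' }; F → B / F → L '(' on { '(', 'n' }; B → '(' Y '+' / B → F L '(' on { '(' }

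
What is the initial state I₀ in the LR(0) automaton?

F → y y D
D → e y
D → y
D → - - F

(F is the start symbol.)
First, augment the grammar with F' → F
I₀ = CLOSURE({ [F' → . F] }):
  [F' → . F] has the dot before F: add [F → . y y D]
No further items can be added.

I₀ = { [F → . y y D], [F' → . F] }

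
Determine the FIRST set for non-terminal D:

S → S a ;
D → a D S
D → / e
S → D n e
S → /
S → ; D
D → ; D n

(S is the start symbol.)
To compute FIRST(D), examine every production with D on the left-hand side, reading each right-hand side left to right until a non-nullable symbol is reached.

From D → a D S:
  - a is a terminal: add 'a' and stop
From D → / e:
  - '/' is a terminal: add '/' and stop
From D → ; D n:
  - ';' is a terminal: add ';' and stop

Collecting: FIRST(D) = { '/', ';', 'a' }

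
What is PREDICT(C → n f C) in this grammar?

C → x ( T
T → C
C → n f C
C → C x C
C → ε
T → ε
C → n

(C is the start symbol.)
PREDICT(C → n f C) = (FIRST(RHS) \ {ε}) ∪ (FOLLOW(C) if ε ∈ FIRST(RHS), i.e. RHS ⇒* ε)
FIRST(n f C) = { 'n' }
ε ∉ FIRST(n f C), so FOLLOW(C) is not added.
PREDICT(C → n f C) = { 'n' }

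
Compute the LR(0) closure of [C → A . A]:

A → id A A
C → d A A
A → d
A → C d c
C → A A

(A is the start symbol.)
{ [A → . C d c], [A → . d], [A → . id A A], [C → . A A], [C → . d A A], [C → A . A] }

Start with: [C → A . A]
  [C → A . A] has the dot before A: add [A → . id A A], [A → . d], [A → . C d c]
  [A → . C d c] has the dot before C: add [C → . d A A], [C → . A A]
No further items can be added.

CLOSURE = { [A → . C d c], [A → . d], [A → . id A A], [C → . A A], [C → . d A A], [C → A . A] }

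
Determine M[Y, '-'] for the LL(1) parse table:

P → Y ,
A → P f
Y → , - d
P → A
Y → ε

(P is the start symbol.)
To find M[Y, '-'], we find productions for Y where '-' is in the predict set (PREDICT(N → α) = (FIRST(α) \ {ε}) ∪ (FOLLOW(N) if α ⇒* ε)).

Relevant sets:
  FOLLOW(Y) = { ',' }

Y → , - d: PREDICT = { ',' }
Y → ε: PREDICT = { ',' }

M[Y, '-'] is empty (no production applies)

Answer: Empty (error entry)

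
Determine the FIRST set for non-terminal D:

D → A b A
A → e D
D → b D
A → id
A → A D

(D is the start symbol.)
To compute FIRST(D), examine every production with D on the left-hand side, reading each right-hand side left to right until a non-nullable symbol is reached.

FIRST sets of the other non-terminals involved (by the same procedure, iterated to a fixed point):
  FIRST(A) = { 'e', 'id' }

From D → A b A:
  - A is a non-terminal: add FIRST(A) \ {ε} = { 'e', 'id' }
    A is not nullable, so stop
From D → b D:
  - b is a terminal: add 'b' and stop

Collecting: FIRST(D) = { 'b', 'e', 'id' }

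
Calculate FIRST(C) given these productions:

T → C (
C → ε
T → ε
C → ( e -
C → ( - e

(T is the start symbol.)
{ '(', ε }

To compute FIRST(C), examine every production with C on the left-hand side, reading each right-hand side left to right until a non-nullable symbol is reached.

From C → ε:
  - ε-production, so ε ∈ FIRST(C)
From C → ( e -:
  - '(' is a terminal: add '(' and stop
From C → ( - e:
  - '(' is a terminal: add '(' and stop

Collecting: FIRST(C) = { '(', ε }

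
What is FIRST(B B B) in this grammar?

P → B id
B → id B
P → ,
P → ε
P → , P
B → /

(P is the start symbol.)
FIRST sets of the non-terminals involved (from the grammar, by fixed-point iteration):
  FIRST(B) = { '/', 'id' }

To compute FIRST(B B B), process the symbols left to right:
Symbol B is a non-terminal. Add FIRST(B) \ {ε} = { '/', 'id' }
B is not nullable (ε ∉ FIRST(B)), so stop here.
FIRST(B B B) = { '/', 'id' }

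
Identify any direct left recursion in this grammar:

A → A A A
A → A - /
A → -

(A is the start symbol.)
Yes, A is left-recursive

Direct left recursion occurs when N → N α for some non-terminal N (the right-hand side begins with the left-hand side itself).

A → A A A: LEFT RECURSIVE (starts with A)
A → A - /: LEFT RECURSIVE (starts with A)
A → -: starts with '-'

The grammar has direct left recursion on: A.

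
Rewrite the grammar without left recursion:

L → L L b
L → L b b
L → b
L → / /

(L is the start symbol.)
L is directly left-recursive. The standard transformation for
  A → A α₁ | ... | A α_m | β₁ | ... | β_n
is
  A  → β₁ A' | ... | β_n A'
  A' → α₁ A' | ... | α_m A' | ε

L → b becomes L → b L'
L → / / becomes L → / / L'
L → L L b becomes L' → L b L'
L → L b b becomes L' → b b L'
Add L' → ε

Resulting grammar:
L → b L'
L → / / L'
L' → L b L'
L' → b b L'
L' → ε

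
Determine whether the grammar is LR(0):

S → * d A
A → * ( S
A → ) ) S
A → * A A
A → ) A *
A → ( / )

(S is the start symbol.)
Yes, the grammar is LR(0)

A grammar is LR(0) if no state in the canonical LR(0) collection has:
  - both a shift item (dot before a terminal) and a complete item (shift-reduce conflict), or
  - two or more complete items (reduce-reduce conflict; the accept item [S' → S .] counts as a complete item here).

Augment with S' → S and build the canonical LR(0) collection (I0 = CLOSURE({[S' → . S]}), then GOTO on every symbol after a dot until no new states appear). It has 19 states:
  I0: { [S → . * d A], [S' → . S] }  — shift
  I1: { [S → * . d A] }  — shift
  I2: { [S' → S .] }  — accept
  I3: { [A → . ( / )], [A → . ) ) S], [A → . ) A *], [A → . * ( S], [A → . * A A], [S → * d . A] }  — shift
  I4: { [A → ( . / )] }  — shift
  I5: { [A → ) . ) S], [A → ) . A *], [A → . ( / )], [A → . ) ) S], [A → . ) A *], [A → . * ( S], [A → . * A A] }  — shift
  I6: { [A → * . ( S], [A → * . A A], [A → . ( / )], [A → . ) ) S], [A → . ) A *], [A → . * ( S], [A → . * A A] }  — shift
  I7: { [S → * d A .] }  — reduce
  I8: { [A → ( . / )], [A → * ( . S], [S → . * d A] }  — shift
  I9: { [A → * A . A], [A → . ( / )], [A → . ) ) S], [A → . ) A *], [A → . * ( S], [A → . * A A] }  — shift
  I10: { [A → * A A .] }  — reduce
  I11: { [A → ( / . )] }  — shift
  I12: { [A → * ( S .] }  — reduce
  I13: { [A → ( / ) .] }  — reduce
  I14: { [A → ) ) . S], [A → ) . ) S], [A → ) . A *], [A → . ( / )], [A → . ) ) S], [A → . ) A *], [A → . * ( S], [A → . * A A], [S → . * d A] }  — shift
  I15: { [A → ) A . *] }  — shift
  I16: { [A → ) A * .] }  — reduce
  I17: { [A → * . ( S], [A → * . A A], [A → . ( / )], [A → . ) ) S], [A → . ) A *], [A → . * ( S], [A → . * A A], [S → * . d A] }  — shift
  I18: { [A → ) ) S .] }  — reduce

Every state is either a pure shift/goto state or contains exactly one complete item and nothing to shift — no conflicts. The grammar is LR(0).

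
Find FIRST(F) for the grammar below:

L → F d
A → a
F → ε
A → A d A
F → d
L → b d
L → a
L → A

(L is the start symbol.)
To compute FIRST(F), examine every production with F on the left-hand side, reading each right-hand side left to right until a non-nullable symbol is reached.

From F → ε:
  - ε-production, so ε ∈ FIRST(F)
From F → d:
  - d is a terminal: add 'd' and stop

Collecting: FIRST(F) = { 'd', ε }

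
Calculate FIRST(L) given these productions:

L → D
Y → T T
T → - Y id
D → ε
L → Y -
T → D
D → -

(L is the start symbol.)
{ '-', ε }

FIRST sets of the other non-terminals involved (by the same procedure, iterated to a fixed point):
  FIRST(D) = { '-', ε }
  FIRST(Y) = { '-', ε }

From L → D:
  - D is a non-terminal: add FIRST(D) \ {ε} = { '-' }
    D is nullable and nothing follows, so the whole right-hand side can vanish: ε ∈ FIRST(L)
From L → Y -:
  - Y is a non-terminal: add FIRST(Y) \ {ε} = { '-' }
    Y is nullable, so continue to the next symbol
  - '-' is a terminal: add '-' and stop

Collecting: FIRST(L) = { '-', ε }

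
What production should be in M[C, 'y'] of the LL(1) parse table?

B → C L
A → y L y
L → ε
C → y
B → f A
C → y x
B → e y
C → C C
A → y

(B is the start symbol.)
To find M[C, 'y'], we find productions for C where 'y' is in the predict set (PREDICT(N → α) = (FIRST(α) \ {ε}) ∪ (FOLLOW(N) if α ⇒* ε)).

Relevant sets:
  FIRST(C) = { 'y' }

C → y: PREDICT = { 'y' }
  'y' is in predict set, so this production goes in M[C, 'y']
C → y x: PREDICT = { 'y' }
  'y' is in predict set, so this production goes in M[C, 'y']
C → C C: PREDICT = { 'y' }
  'y' is in predict set, so this production goes in M[C, 'y']

M[C, 'y'] = C → y, C → y x, C → C C  (a multiply-defined cell — the grammar is not LL(1))

Answer: C → y, C → y x, C → C C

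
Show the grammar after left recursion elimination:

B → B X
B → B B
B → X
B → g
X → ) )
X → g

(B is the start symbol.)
B is directly left-recursive. The standard transformation for
  A → A α₁ | ... | A α_m | β₁ | ... | β_n
is
  A  → β₁ A' | ... | β_n A'
  A' → α₁ A' | ... | α_m A' | ε

B → X becomes B → X B'
B → g becomes B → g B'
B → B X becomes B' → X B'
B → B B becomes B' → B B'
Add B' → ε

Productions for other non-terminals are unchanged:
  X → ) )
  X → g

Resulting grammar:
B → X B'
B → g B'
B' → X B'
B' → B B'
B' → ε
X → ) )
X → g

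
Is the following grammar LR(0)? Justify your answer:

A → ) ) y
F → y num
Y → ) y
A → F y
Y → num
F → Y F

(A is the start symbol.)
A grammar is LR(0) if no state in the canonical LR(0) collection has:
  - both a shift item (dot before a terminal) and a complete item (shift-reduce conflict), or
  - two or more complete items (reduce-reduce conflict; the accept item [A' → A .] counts as a complete item here).

Augment with A' → A and build the canonical LR(0) collection (I0 = CLOSURE({[A' → . A]}), then GOTO on every symbol after a dot until no new states appear). It has 14 states:
  I0: { [A → . ) ) y], [A → . F y], [A' → . A], [F → . Y F], [F → . y num], [Y → . ) y], [Y → . num] }  — shift
  I1: { [A → ) . ) y], [Y → ) . y] }  — shift
  I2: { [A' → A .] }  — accept
  I3: { [A → F . y] }  — shift
  I4: { [F → . Y F], [F → . y num], [F → Y . F], [Y → . ) y], [Y → . num] }  — shift
  I5: { [Y → num .] }  — reduce
  I6: { [F → y . num] }  — shift
  I7: { [F → y num .] }  — reduce
  I8: { [Y → ) . y] }  — shift
  I9: { [F → Y F .] }  — reduce
  I10: { [Y → ) y .] }  — reduce
  I11: { [A → F y .] }  — reduce
  I12: { [A → ) ) . y] }  — shift
  I13: { [A → ) ) y .] }  — reduce

Every state is either a pure shift/goto state or contains exactly one complete item and nothing to shift — no conflicts. The grammar is LR(0).

Answer: Yes, the grammar is LR(0)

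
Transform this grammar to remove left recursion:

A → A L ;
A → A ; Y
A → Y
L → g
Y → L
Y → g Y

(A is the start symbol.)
A is directly left-recursive. The standard transformation for
  A → A α₁ | ... | A α_m | β₁ | ... | β_n
is
  A  → β₁ A' | ... | β_n A'
  A' → α₁ A' | ... | α_m A' | ε

A → Y becomes A → Y A'
A → A L ; becomes A' → L ; A'
A → A ; Y becomes A' → ; Y A'
Add A' → ε

Productions for other non-terminals are unchanged:
  L → g
  Y → L
  Y → g Y

Resulting grammar:
A → Y A'
A' → L ; A'
A' → ; Y A'
A' → ε
L → g
Y → L
Y → g Y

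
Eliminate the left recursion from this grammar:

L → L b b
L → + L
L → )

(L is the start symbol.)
L is directly left-recursive. The standard transformation for
  A → A α₁ | ... | A α_m | β₁ | ... | β_n
is
  A  → β₁ A' | ... | β_n A'
  A' → α₁ A' | ... | α_m A' | ε

L → + L becomes L → + L L'
L → ) becomes L → ) L'
L → L b b becomes L' → b b L'
Add L' → ε

Resulting grammar:
L → + L L'
L → ) L'
L' → b b L'
L' → ε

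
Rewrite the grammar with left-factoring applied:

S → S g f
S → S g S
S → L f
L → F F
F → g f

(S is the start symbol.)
S → S g S'
S' → f
S' → S
S → L f
L → F F
F → g f

Left-factoring transforms A → αβ₁ | αβ₂ into A → αA' and A' → β₁ | β₂
(α is the longest common prefix among the alternatives). Repeat until
no nonterminal has two alternatives with a common prefix.

Round 1: S has alternatives sharing prefix 'S g'. Introduce S': S → S g S'
  Add: S' → f
  Add: S' → S

No remaining common prefixes — done.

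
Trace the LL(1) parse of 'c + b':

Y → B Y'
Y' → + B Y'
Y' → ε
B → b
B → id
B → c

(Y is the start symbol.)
LL(1) parsing maintains a stack (initially the start symbol over $) and the input. At each step: if the stack top is a terminal, match it against the current input token; if it is a non-terminal N, replace it with the RHS of M[N, lookahead] (the unique production whose predict set contains the lookahead).

Stack is shown with the top on the left.

Stack     Input    Action
-------------------------
Y $       c + b $  output Y → B Y'
B Y' $    c + b $  output B → c
c Y' $    c + b $  match 'c'
Y' $      + b $    output Y' → + B Y'
+ B Y' $  + b $    match '+'
B Y' $    b $      output B → b
b Y' $    b $      match 'b'
Y' $      $        output Y' → ε
$         $        accept

The string is accepted.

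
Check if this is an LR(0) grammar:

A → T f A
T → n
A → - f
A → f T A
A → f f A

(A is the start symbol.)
Yes, the grammar is LR(0)

Augment with A' → A and build the canonical LR(0) collection (I0 = CLOSURE({[A' → . A]}), then GOTO on every symbol after a dot until no new states appear). It has 13 states:
  I0: { [A → . - f], [A → . T f A], [A → . f T A], [A → . f f A], [A' → . A], [T → . n] }  — shift
  I1: { [A → - . f] }  — shift
  I2: { [A' → A .] }  — accept
  I3: { [A → T . f A] }  — shift
  I4: { [A → f . T A], [A → f . f A], [T → . n] }  — shift
  I5: { [T → n .] }  — reduce
  I6: { [A → . - f], [A → . T f A], [A → . f T A], [A → . f f A], [A → f T . A], [T → . n] }  — shift
  I7: { [A → . - f], [A → . T f A], [A → . f T A], [A → . f f A], [A → f f . A], [T → . n] }  — shift
  I8: { [A → f f A .] }  — reduce
  I9: { [A → f T A .] }  — reduce
  I10: { [A → . - f], [A → . T f A], [A → . f T A], [A → . f f A], [A → T f . A], [T → . n] }  — shift
  I11: { [A → T f A .] }  — reduce
  I12: { [A → - f .] }  — reduce

Every state is either a pure shift/goto state or contains exactly one complete item and nothing to shift — no conflicts. The grammar is LR(0).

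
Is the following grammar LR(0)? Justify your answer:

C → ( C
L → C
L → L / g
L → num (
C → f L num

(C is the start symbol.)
A grammar is LR(0) if no state in the canonical LR(0) collection has:
  - both a shift item (dot before a terminal) and a complete item (shift-reduce conflict), or
  - two or more complete items (reduce-reduce conflict; the accept item [C' → C .] counts as a complete item here).

Augment with C' → C and build the canonical LR(0) collection (I0 = CLOSURE({[C' → . C]}), then GOTO on every symbol after a dot until no new states appear). It has 12 states:
  I0: { [C → . ( C], [C → . f L num], [C' → . C] }  — shift
  I1: { [C → ( . C], [C → . ( C], [C → . f L num] }  — shift
  I2: { [C' → C .] }  — accept
  I3: { [C → . ( C], [C → . f L num], [C → f . L num], [L → . C], [L → . L / g], [L → . num (] }  — shift
  I4: { [L → C .] }  — reduce
  I5: { [C → f L . num], [L → L . / g] }  — shift
  I6: { [L → num . (] }  — shift
  I7: { [L → num ( .] }  — reduce
  I8: { [L → L / . g] }  — shift
  I9: { [C → f L num .] }  — reduce
  I10: { [L → L / g .] }  — reduce
  I11: { [C → ( C .] }  — reduce

Every state is either a pure shift/goto state or contains exactly one complete item and nothing to shift — no conflicts. The grammar is LR(0).

Answer: Yes, the grammar is LR(0)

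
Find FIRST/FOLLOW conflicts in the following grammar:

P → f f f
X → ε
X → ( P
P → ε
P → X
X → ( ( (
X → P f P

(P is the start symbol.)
Nullable non-terminals: P, X.
FIRST sets used below: FIRST(X) = { '(', 'f', ε }, FIRST(P) = { '(', 'f', ε }

P: nullable alternative(s) P → ε, P → X; FOLLOW(P) = { $, 'f' }
  P → f f f: FIRST \ {ε} = { 'f' } — overlaps FOLLOW(P) on { 'f' }: CONFLICT
  P → ε: FIRST \ {ε} = { } — disjoint from FOLLOW(P)
  P → X: FIRST \ {ε} = { '(', 'f' } — overlaps FOLLOW(P) on { 'f' }: CONFLICT

X: nullable alternative(s) X → ε; FOLLOW(X) = { $, 'f' }
  X → ε: FIRST \ {ε} = { } — this is the only nullable alternative, skip
  X → ( P: FIRST \ {ε} = { '(' } — disjoint from FOLLOW(X)
  X → ( ( (: FIRST \ {ε} = { '(' } — disjoint from FOLLOW(X)
  X → P f P: FIRST \ {ε} = { '(', 'f' } — overlaps FOLLOW(X) on { 'f' }: CONFLICT

So the grammar has 3 FIRST/FOLLOW conflicts (marked CONFLICT above).

Answer: Yes. P → f f f with FOLLOW(P) on { 'f' }; P → X with FOLLOW(P) on { 'f' }; X → P f P with FOLLOW(X) on { 'f' }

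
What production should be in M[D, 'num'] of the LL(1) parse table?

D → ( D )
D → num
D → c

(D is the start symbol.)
D → num

To find M[D, 'num'], we find productions for D where 'num' is in the predict set (PREDICT(N → α) = (FIRST(α) \ {ε}) ∪ (FOLLOW(N) if α ⇒* ε)).

D → ( D ): PREDICT = { '(' }
D → num: PREDICT = { 'num' }
  'num' is in predict set, so this production goes in M[D, 'num']
D → c: PREDICT = { 'c' }

M[D, 'num'] = D → num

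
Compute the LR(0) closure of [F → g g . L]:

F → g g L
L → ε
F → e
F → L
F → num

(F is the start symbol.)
{ [F → g g . L], [L → .] }

To compute CLOSURE, for each item [A → α.Bβ] where B is a non-terminal, add [B → .γ] for all productions B → γ; repeat for the newly added items until nothing changes.

Start with: [F → g g . L]
  [F → g g . L] has the dot before L: add [L → .]
No further items can be added.

CLOSURE = { [F → g g . L], [L → .] }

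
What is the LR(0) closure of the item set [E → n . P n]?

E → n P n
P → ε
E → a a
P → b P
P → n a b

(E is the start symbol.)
To compute CLOSURE, for each item [A → α.Bβ] where B is a non-terminal, add [B → .γ] for all productions B → γ; repeat for the newly added items until nothing changes.

Start with: [E → n . P n]
  [E → n . P n] has the dot before P: add [P → .], [P → . b P], [P → . n a b]
No further items can be added.

CLOSURE = { [E → n . P n], [P → . b P], [P → . n a b], [P → .] }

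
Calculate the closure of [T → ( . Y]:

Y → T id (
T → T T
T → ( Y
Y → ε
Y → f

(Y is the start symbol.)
{ [T → ( . Y], [T → . ( Y], [T → . T T], [Y → . T id (], [Y → . f], [Y → .] }

To compute CLOSURE, for each item [A → α.Bβ] where B is a non-terminal, add [B → .γ] for all productions B → γ; repeat for the newly added items until nothing changes.

Start with: [T → ( . Y]
  [T → ( . Y] has the dot before Y: add [Y → . T id (], [Y → .], [Y → . f]
  [Y → . T id (] has the dot before T: add [T → . T T], [T → . ( Y]
No further items can be added.

CLOSURE = { [T → ( . Y], [T → . ( Y], [T → . T T], [Y → . T id (], [Y → . f], [Y → .] }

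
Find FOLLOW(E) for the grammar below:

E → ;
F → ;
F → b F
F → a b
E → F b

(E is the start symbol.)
{ $ }

To compute FOLLOW(E), find every occurrence of E on a right-hand side N → α E β: add FIRST(β) \ {ε}, and if β is empty or nullable also add FOLLOW(N). Iterate to a fixed point.

E is the start symbol, so $ ∈ FOLLOW(E).
E does not occur on any right-hand side.

Taking the union: FOLLOW(E) = { $ }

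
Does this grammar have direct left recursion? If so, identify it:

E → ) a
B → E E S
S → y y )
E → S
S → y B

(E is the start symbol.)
Direct left recursion occurs when N → N α for some non-terminal N (the right-hand side begins with the left-hand side itself).

E → ) a: starts with ')'
B → E E S: starts with E
S → y y ): starts with y
E → S: starts with S
S → y B: starts with y

No direct left recursion found.

Answer: No direct left recursion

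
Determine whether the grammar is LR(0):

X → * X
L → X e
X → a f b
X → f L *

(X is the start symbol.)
Augment with X' → X and build the canonical LR(0) collection (I0 = CLOSURE({[X' → . X]}), then GOTO on every symbol after a dot until no new states appear). It has 12 states:
  I0: { [X → . * X], [X → . a f b], [X → . f L *], [X' → . X] }  — shift
  I1: { [X → * . X], [X → . * X], [X → . a f b], [X → . f L *] }  — shift
  I2: { [X' → X .] }  — accept
  I3: { [X → a . f b] }  — shift
  I4: { [L → . X e], [X → . * X], [X → . a f b], [X → . f L *], [X → f . L *] }  — shift
  I5: { [X → f L . *] }  — shift
  I6: { [L → X . e] }  — shift
  I7: { [L → X e .] }  — reduce
  I8: { [X → f L * .] }  — reduce
  I9: { [X → a f . b] }  — shift
  I10: { [X → a f b .] }  — reduce
  I11: { [X → * X .] }  — reduce

Every state is either a pure shift/goto state or contains exactly one complete item and nothing to shift — no conflicts. The grammar is LR(0).

Answer: Yes, the grammar is LR(0)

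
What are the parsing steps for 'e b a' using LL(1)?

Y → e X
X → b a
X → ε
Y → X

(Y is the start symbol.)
Stack is shown with the top on the left.

Stack  Input    Action
----------------------
Y $    e b a $  output Y → e X
e X $  e b a $  match 'e'
X $    b a $    output X → b a
b a $  b a $    match 'b'
a $    a $      match 'a'
$      $        accept

The string is accepted.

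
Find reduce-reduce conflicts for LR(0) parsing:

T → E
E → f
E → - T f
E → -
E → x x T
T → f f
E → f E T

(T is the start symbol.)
Yes — I9: [E → f .] vs [T → f f .]

Augment with T' → T and build the canonical LR(0) collection (I0 = CLOSURE({[T' → . T]}), then GOTO on every symbol after a dot until no new states appear). It has 14 states:
  I0: { [E → . - T f], [E → . -], [E → . f E T], [E → . f], [E → . x x T], [T → . E], [T → . f f], [T' → . T] }  — shift
  I1: { [E → - . T f], [E → - .], [E → . - T f], [E → . -], [E → . f E T], [E → . f], [E → . x x T], [T → . E], [T → . f f] }  — shift, reduce
  I2: { [T → E .] }  — reduce
  I3: { [T' → T .] }  — accept
  I4: { [E → . - T f], [E → . -], [E → . f E T], [E → . f], [E → . x x T], [E → f . E T], [E → f .], [T → f . f] }  — shift, reduce
  I5: { [E → x . x T] }  — shift
  I6: { [E → . - T f], [E → . -], [E → . f E T], [E → . f], [E → . x x T], [E → x x . T], [T → . E], [T → . f f] }  — shift
  I7: { [E → x x T .] }  — reduce
  I8: { [E → . - T f], [E → . -], [E → . f E T], [E → . f], [E → . x x T], [E → f E . T], [T → . E], [T → . f f] }  — shift
  I9: { [E → . - T f], [E → . -], [E → . f E T], [E → . f], [E → . x x T], [E → f . E T], [E → f .], [T → f f .] }  — shift, 2 reduces
  I10: { [E → . - T f], [E → . -], [E → . f E T], [E → . f], [E → . x x T], [E → f . E T], [E → f .] }  — shift, reduce
  I11: { [E → f E T .] }  — reduce
  I12: { [E → - T . f] }  — shift
  I13: { [E → - T f .] }  — reduce

I9 contains complete items [E → f .], [T → f f .] — reduce-reduce conflict.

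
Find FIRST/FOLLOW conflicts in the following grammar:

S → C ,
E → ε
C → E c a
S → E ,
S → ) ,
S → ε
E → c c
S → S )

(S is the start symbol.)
Nullable non-terminals: E, S.
FIRST sets used below: FIRST(C) = { 'c' }, FIRST(E) = { 'c', ε }, FIRST(S) = { ')', ',', 'c', ε }

E: nullable alternative(s) E → ε; FOLLOW(E) = { ',', 'c' }
  E → ε: FIRST \ {ε} = { } — this is the only nullable alternative, skip
  E → c c: FIRST \ {ε} = { 'c' } — overlaps FOLLOW(E) on { 'c' }: CONFLICT

S: nullable alternative(s) S → ε; FOLLOW(S) = { $, ')' }
  S → C ,: FIRST \ {ε} = { 'c' } — disjoint from FOLLOW(S)
  S → E ,: FIRST \ {ε} = { ',', 'c' } — disjoint from FOLLOW(S)
  S → ) ,: FIRST \ {ε} = { ')' } — overlaps FOLLOW(S) on { ')' }: CONFLICT
  S → ε: FIRST \ {ε} = { } — this is the only nullable alternative, skip
  S → S ): FIRST \ {ε} = { ')', ',', 'c' } — overlaps FOLLOW(S) on { ')' }: CONFLICT

C has no nullable alternative, so no FIRST/FOLLOW check is needed there.

So the grammar has 3 FIRST/FOLLOW conflicts (marked CONFLICT above).

Answer: Yes. S → ')' ',' with FOLLOW(S) on { ')' }; S → S ')' with FOLLOW(S) on { ')' }; E → c c with FOLLOW(E) on { 'c' }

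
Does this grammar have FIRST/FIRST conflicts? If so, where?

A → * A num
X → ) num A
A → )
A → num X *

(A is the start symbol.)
Productions for A:
  A → * A num: FIRST = { '*' }
  A → ): FIRST = { ')' }
  A → num X *: FIRST = { 'num' }
X has only one production, so no FIRST/FIRST conflict is possible there.

All alternatives of each non-terminal have pairwise disjoint FIRST sets.

Answer: No FIRST/FIRST conflicts.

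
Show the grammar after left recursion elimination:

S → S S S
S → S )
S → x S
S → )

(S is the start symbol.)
S is directly left-recursive. The standard transformation for
  A → A α₁ | ... | A α_m | β₁ | ... | β_n
is
  A  → β₁ A' | ... | β_n A'
  A' → α₁ A' | ... | α_m A' | ε

S → x S becomes S → x S S'
S → ) becomes S → ) S'
S → S S S becomes S' → S S S'
S → S ) becomes S' → ) S'
Add S' → ε

Resulting grammar:
S → x S S'
S → ) S'
S' → S S S'
S' → ) S'
S' → ε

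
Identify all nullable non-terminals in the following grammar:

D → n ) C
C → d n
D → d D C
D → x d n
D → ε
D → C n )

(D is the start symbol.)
ε-productions: D → ε
So D is immediately nullable.
No further non-terminal can be added: every production for the remaining non-terminals contains a terminal or a non-nullable non-terminal.
Nullable = { 'D' }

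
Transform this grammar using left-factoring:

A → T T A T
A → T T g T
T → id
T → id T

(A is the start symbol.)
A → T T A'
A' → A T
A' → g T
T → id T'
T' → ε
T' → T

Left-factoring transforms A → αβ₁ | αβ₂ into A → αA' and A' → β₁ | β₂
(α is the longest common prefix among the alternatives). Repeat until
no nonterminal has two alternatives with a common prefix.

Round 1: A has alternatives sharing prefix 'T T'. Introduce A': A → T T A'
  Add: A' → A T
  Add: A' → g T

Round 2: T has alternatives sharing prefix 'id'. Introduce T': T → id T'
  Add: T' → ε
  Add: T' → T

No remaining common prefixes — done.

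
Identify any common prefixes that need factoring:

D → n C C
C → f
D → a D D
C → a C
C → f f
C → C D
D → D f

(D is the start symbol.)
Yes, C has productions with common prefix 'f'

Left-factoring is needed when two productions for the same non-terminal
share a common prefix on the right-hand side.

Productions for D:
  D → n C C
  D → a D D
  D → D f
Productions for C:
  C → f
  C → a C
  C → f f
  C → C D

Found common prefix 'f' in productions for C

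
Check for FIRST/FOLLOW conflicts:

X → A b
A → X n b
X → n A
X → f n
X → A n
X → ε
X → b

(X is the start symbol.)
Nullable non-terminals: X.
FIRST sets used below: FIRST(A) = { 'b', 'f', 'n' }

X: nullable alternative(s) X → ε; FOLLOW(X) = { $, 'n' }
  X → A b: FIRST \ {ε} = { 'b', 'f', 'n' } — overlaps FOLLOW(X) on { 'n' }: CONFLICT
  X → n A: FIRST \ {ε} = { 'n' } — overlaps FOLLOW(X) on { 'n' }: CONFLICT
  X → f n: FIRST \ {ε} = { 'f' } — disjoint from FOLLOW(X)
  X → A n: FIRST \ {ε} = { 'b', 'f', 'n' } — overlaps FOLLOW(X) on { 'n' }: CONFLICT
  X → ε: FIRST \ {ε} = { } — this is the only nullable alternative, skip
  X → b: FIRST \ {ε} = { 'b' } — disjoint from FOLLOW(X)

A has no nullable alternative, so no FIRST/FOLLOW check is needed there.

So the grammar has 3 FIRST/FOLLOW conflicts (marked CONFLICT above).

Answer: Yes. X → A b with FOLLOW(X) on { 'n' }; X → n A with FOLLOW(X) on { 'n' }; X → A n with FOLLOW(X) on { 'n' }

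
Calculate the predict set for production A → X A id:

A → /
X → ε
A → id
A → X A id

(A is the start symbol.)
PREDICT(A → X A id) = (FIRST(RHS) \ {ε}) ∪ (FOLLOW(A) if ε ∈ FIRST(RHS), i.e. RHS ⇒* ε)
FIRST(X) = { ε }
FIRST(A) = { '/', 'id' }
FIRST(X A id) = { '/', 'id' }
ε ∉ FIRST(X A id), so FOLLOW(A) is not added.
PREDICT(A → X A id) = { '/', 'id' }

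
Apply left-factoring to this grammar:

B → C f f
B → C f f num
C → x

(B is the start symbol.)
B → C f f B'
B' → ε
B' → num
C → x

Left-factoring transforms A → αβ₁ | αβ₂ into A → αA' and A' → β₁ | β₂
(α is the longest common prefix among the alternatives). Repeat until
no nonterminal has two alternatives with a common prefix.

Round 1: B has alternatives sharing prefix 'C f f'. Introduce B': B → C f f B'
  Add: B' → ε
  Add: B' → num

No remaining common prefixes — done.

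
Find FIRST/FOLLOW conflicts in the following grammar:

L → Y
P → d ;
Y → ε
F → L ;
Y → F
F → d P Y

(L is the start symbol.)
Yes. Y → F with FOLLOW(Y) on { ';' }

Nullable non-terminals: L, Y.
FIRST sets used below: FIRST(F) = { ';', 'd' }
L has a nullable alternative but only one production, so nothing to check.

Y: nullable alternative(s) Y → ε; FOLLOW(Y) = { $, ';' }
  Y → ε: FIRST \ {ε} = { } — this is the only nullable alternative, skip
  Y → F: FIRST \ {ε} = { ';', 'd' } — overlaps FOLLOW(Y) on { ';' }: CONFLICT

F, P have no nullable alternative, so no FIRST/FOLLOW check is needed there.

So the grammar has 1 FIRST/FOLLOW conflict (marked CONFLICT above).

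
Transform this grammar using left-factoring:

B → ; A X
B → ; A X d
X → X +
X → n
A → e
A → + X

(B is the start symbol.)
B → ; A X B'
B' → ε
B' → d
X → X +
X → n
A → e
A → + X

Left-factoring transforms A → αβ₁ | αβ₂ into A → αA' and A' → β₁ | β₂
(α is the longest common prefix among the alternatives). Repeat until
no nonterminal has two alternatives with a common prefix.

Round 1: B has alternatives sharing prefix '; A X'. Introduce B': B → ; A X B'
  Add: B' → ε
  Add: B' → d

No remaining common prefixes — done.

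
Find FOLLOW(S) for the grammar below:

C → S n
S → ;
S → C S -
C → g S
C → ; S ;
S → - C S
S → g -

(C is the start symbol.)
{ $, '-', ';', 'g', 'n' }

In C → S n: S is followed by n, add FIRST(n) \ {ε} = { 'n' }
In S → C S -: S is followed by '-', add FIRST('-') \ {ε} = { '-' }
In C → g S: S is at the end, add FOLLOW(C)
In C → ; S ;: S is followed by ';', add FIRST(';') \ {ε} = { ';' }
In S → - C S: S is at the end; this adds FOLLOW(S) to itself — nothing new

The FOLLOW sets referred to above (computed the same way, to a fixed point):
  FOLLOW(C) = { $, '-', ';', 'g' }

Taking the union: FOLLOW(S) = { $, '-', ';', 'g', 'n' }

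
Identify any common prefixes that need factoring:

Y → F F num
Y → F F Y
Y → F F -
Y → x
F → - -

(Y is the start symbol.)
Yes, Y has productions with common prefix 'F F'

Left-factoring is needed when two productions for the same non-terminal
share a common prefix on the right-hand side.

Productions for Y:
  Y → F F num
  Y → F F Y
  Y → F F -
  Y → x

Found common prefix 'F F' in productions for Y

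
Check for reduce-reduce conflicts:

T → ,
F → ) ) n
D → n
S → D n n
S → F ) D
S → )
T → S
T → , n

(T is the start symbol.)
No reduce-reduce conflicts

A reduce-reduce conflict occurs when an LR(0) state has two complete items [A → α .] and [B → β .] — both call for a reduction, and with no lookahead the parser cannot choose between them.

Augment with T' → T and build the canonical LR(0) collection (I0 = CLOSURE({[T' → . T]}), then GOTO on every symbol after a dot until no new states appear). It has 15 states:
  I0: { [D → . n], [F → . ) ) n], [S → . )], [S → . D n n], [S → . F ) D], [T → . , n], [T → . ,], [T → . S], [T' → . T] }  — shift
  I1: { [F → ) . ) n], [S → ) .] }  — shift, reduce
  I2: { [T → , . n], [T → , .] }  — shift, reduce
  I3: { [S → D . n n] }  — shift
  I4: { [S → F . ) D] }  — shift
  I5: { [T → S .] }  — reduce
  I6: { [T' → T .] }  — accept
  I7: { [D → n .] }  — reduce
  I8: { [D → . n], [S → F ) . D] }  — shift
  I9: { [S → F ) D .] }  — reduce
  I10: { [S → D n . n] }  — shift
  I11: { [S → D n n .] }  — reduce
  I12: { [T → , n .] }  — reduce
  I13: { [F → ) ) . n] }  — shift
  I14: { [F → ) ) n .] }  — reduce

No state contains more than one complete item.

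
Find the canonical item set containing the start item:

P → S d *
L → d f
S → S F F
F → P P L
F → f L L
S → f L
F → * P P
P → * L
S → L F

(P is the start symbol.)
First, augment the grammar with P' → P
I₀ = CLOSURE({ [P' → . P] }):
  [P' → . P] has the dot before P: add [P → . S d *], [P → . * L]
  [P → . S d *] has the dot before S: add [S → . S F F], [S → . f L], [S → . L F]
  [S → . L F] has the dot before L: add [L → . d f]
No further items can be added.

I₀ = { [L → . d f], [P → . * L], [P → . S d *], [P' → . P], [S → . L F], [S → . S F F], [S → . f L] }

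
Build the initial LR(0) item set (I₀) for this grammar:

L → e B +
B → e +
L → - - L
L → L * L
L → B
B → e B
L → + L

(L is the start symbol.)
{ [B → . e +], [B → . e B], [L → . + L], [L → . - - L], [L → . B], [L → . L * L], [L → . e B +], [L' → . L] }

First, augment the grammar with L' → L
I₀ = CLOSURE({ [L' → . L] }):
  [L' → . L] has the dot before L: add [L → . e B +], [L → . - - L], [L → . L * L], [L → . B], [L → . + L]
  [L → . B] has the dot before B: add [B → . e +], [B → . e B]
No further items can be added.

I₀ = { [B → . e +], [B → . e B], [L → . + L], [L → . - - L], [L → . B], [L → . L * L], [L → . e B +], [L' → . L] }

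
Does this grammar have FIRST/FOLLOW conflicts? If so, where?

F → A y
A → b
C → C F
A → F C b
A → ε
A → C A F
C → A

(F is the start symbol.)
Nullable non-terminals: A, C.
FIRST sets used below: FIRST(F) = { 'b', 'y' }, FIRST(C) = { 'b', 'y', ε }, FIRST(A) = { 'b', 'y', ε }

A: nullable alternative(s) A → ε; FOLLOW(A) = { 'b', 'y' }
  A → b: FIRST \ {ε} = { 'b' } — overlaps FOLLOW(A) on { 'b' }: CONFLICT
  A → F C b: FIRST \ {ε} = { 'b', 'y' } — overlaps FOLLOW(A) on { 'b', 'y' }: CONFLICT
  A → ε: FIRST \ {ε} = { } — this is the only nullable alternative, skip
  A → C A F: FIRST \ {ε} = { 'b', 'y' } — overlaps FOLLOW(A) on { 'b', 'y' }: CONFLICT

C: nullable alternative(s) C → A; FOLLOW(C) = { 'b', 'y' }
  C → C F: FIRST \ {ε} = { 'b', 'y' } — overlaps FOLLOW(C) on { 'b', 'y' }: CONFLICT
  C → A: FIRST \ {ε} = { 'b', 'y' } — this is the only nullable alternative, skip

F has no nullable alternative, so no FIRST/FOLLOW check is needed there.

So the grammar has 4 FIRST/FOLLOW conflicts (marked CONFLICT above).

Answer: Yes. A → b with FOLLOW(A) on { 'b' }; A → F C b with FOLLOW(A) on { 'b', 'y' }; A → C A F with FOLLOW(A) on { 'b', 'y' }; C → C F with FOLLOW(C) on { 'b', 'y' }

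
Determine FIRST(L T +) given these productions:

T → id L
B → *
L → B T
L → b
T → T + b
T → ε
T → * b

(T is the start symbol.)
FIRST sets of the non-terminals involved (from the grammar, by fixed-point iteration):
  FIRST(L) = { '*', 'b' }

To compute FIRST(L T +), process the symbols left to right:
Symbol L is a non-terminal. Add FIRST(L) \ {ε} = { '*', 'b' }
L is not nullable (ε ∉ FIRST(L)), so stop here.
FIRST(L T +) = { '*', 'b' }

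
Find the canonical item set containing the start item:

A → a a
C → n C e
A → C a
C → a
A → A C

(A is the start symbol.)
{ [A → . A C], [A → . C a], [A → . a a], [A' → . A], [C → . a], [C → . n C e] }

First, augment the grammar with A' → A
I₀ = CLOSURE({ [A' → . A] }):
  [A' → . A] has the dot before A: add [A → . a a], [A → . C a], [A → . A C]
  [A → . C a] has the dot before C: add [C → . n C e], [C → . a]
No further items can be added.

I₀ = { [A → . A C], [A → . C a], [A → . a a], [A' → . A], [C → . a], [C → . n C e] }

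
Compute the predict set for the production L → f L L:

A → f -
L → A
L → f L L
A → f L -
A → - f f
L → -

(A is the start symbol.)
{ 'f' }

PREDICT(L → f L L) = (FIRST(RHS) \ {ε}) ∪ (FOLLOW(L) if ε ∈ FIRST(RHS), i.e. RHS ⇒* ε)
FIRST(f L L) = { 'f' }
ε ∉ FIRST(f L L), so FOLLOW(L) is not added.
PREDICT(L → f L L) = { 'f' }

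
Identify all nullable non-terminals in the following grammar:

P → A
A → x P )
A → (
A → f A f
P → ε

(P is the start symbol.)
{ 'P' }

A non-terminal is nullable if it can derive ε (the empty string): either it has an ε-production, or it has a production whose right-hand side consists entirely of nullable non-terminals.

ε-productions: P → ε
So P is immediately nullable.
No further non-terminal can be added: every production for the remaining non-terminals contains a terminal or a non-nullable non-terminal.
Nullable = { 'P' }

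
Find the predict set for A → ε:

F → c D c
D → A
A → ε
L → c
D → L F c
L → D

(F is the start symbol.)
{ 'c' }

PREDICT(A → ε) = (FIRST(RHS) \ {ε}) ∪ (FOLLOW(A) if ε ∈ FIRST(RHS), i.e. RHS ⇒* ε)
The right-hand side is ε (FIRST(ε) = { ε }), so the predict set is FOLLOW(A) = { 'c' }
PREDICT(A → ε) = { 'c' }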